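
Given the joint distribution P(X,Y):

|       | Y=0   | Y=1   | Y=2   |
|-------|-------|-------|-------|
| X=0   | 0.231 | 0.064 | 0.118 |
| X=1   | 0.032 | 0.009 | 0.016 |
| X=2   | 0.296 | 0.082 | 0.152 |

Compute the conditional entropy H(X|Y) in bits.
1.2479 bits

H(X|Y) = H(X,Y) - H(Y)

H(X,Y) = -Σ_{x,y} P(x,y) log₂ P(x,y). Per-cell terms -P(x,y)·log₂P(x,y):
  X=0: 0.48834, 0.25381, 0.36381
  X=1: 0.15891, 0.06116, 0.09545
  X=2: 0.51987, 0.29588, 0.41311
Sum of the 9 terms: H(X,Y) = 2.6503 bits

Marginal of Y (column sums):
  P(Y=0) = 0.231 + 0.032 + 0.296 = 0.559
  P(Y=1) = 0.064 + 0.009 + 0.082 = 0.155
  P(Y=2) = 0.118 + 0.016 + 0.152 = 0.286
H(Y) = -[0.559·log₂(0.559) + 0.155·log₂(0.155) + 0.286·log₂(0.286)]
  = 0.46905 + 0.41690 + 0.51649 = 1.4024 bits

H(X|Y) = H(X,Y) - H(Y) = 2.6503 - 1.4024 = 1.2479 bits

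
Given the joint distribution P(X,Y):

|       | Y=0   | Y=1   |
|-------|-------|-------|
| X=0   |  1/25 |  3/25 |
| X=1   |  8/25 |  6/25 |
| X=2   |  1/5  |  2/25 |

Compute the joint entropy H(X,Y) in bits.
2.3289 bits

H(X,Y) = -Σ_{x,y} P(x,y) log₂ P(x,y). Per-cell terms -P(x,y)·log₂P(x,y):
  X=0: 0.1858, 0.3671
  X=1: 0.5260, 0.4941
  X=2: 0.4644, 0.2915
Sum of the 6 terms: H(X,Y) = 2.3289 bits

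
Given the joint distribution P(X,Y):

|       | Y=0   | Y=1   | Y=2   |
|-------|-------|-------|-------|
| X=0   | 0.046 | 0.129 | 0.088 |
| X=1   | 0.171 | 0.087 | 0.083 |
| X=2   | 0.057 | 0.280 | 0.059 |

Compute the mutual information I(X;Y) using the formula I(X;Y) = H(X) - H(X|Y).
0.1415 bits

I(X;Y) = H(X) - H(X|Y)

Marginal of X (row sums):
  P(X=0) = 0.046 + 0.129 + 0.088 = 0.263
  P(X=1) = 0.171 + 0.087 + 0.083 = 0.341
  P(X=2) = 0.057 + 0.280 + 0.059 = 0.396
H(X) = -[0.263·log₂(0.263) + 0.341·log₂(0.341) + 0.396·log₂(0.396)]
  = 0.5068 + 0.5293 + 0.5292 = 1.5653 bits

Marginal of Y (column sums):
  P(Y=0) = 0.046 + 0.171 + 0.057 = 0.274
  P(Y=1) = 0.129 + 0.087 + 0.280 = 0.496
  P(Y=2) = 0.088 + 0.083 + 0.059 = 0.230
H(X|Y) = Σ_y P(y)·H(X|Y=y):
  Y=0: P(Y=0) = 0.274, P(X|Y=0) = (23/137, 171/274, 57/274) → H(X|Y=0) = 1.3279
  Y=1: P(Y=1) = 0.496, P(X|Y=1) = (129/496, 87/496, 35/62) → H(X|Y=1) = 1.4115
  Y=2: P(Y=2) = 0.230, P(X|Y=2) = (44/115, 83/230, 59/230) → H(X|Y=2) = 1.5645
H(X|Y) = 0.274·1.3279 + 0.496·1.4115 + 0.230·1.5645 = 1.4238 bits

I(X;Y) = H(X) - H(X|Y) = 1.5653 - 1.4238 = 0.1415 bits

Cross-check via I(X;Y) = H(X) + H(Y) - H(X,Y): computing H(Y) from the column sums and H(X,Y) from the 9 cells in the same way gives H(Y) = 1.5012 bits and H(X,Y) = 2.9250 bits, so
I(X;Y) = 1.5653 + 1.5012 - 2.9250 = 0.1415 bits ✓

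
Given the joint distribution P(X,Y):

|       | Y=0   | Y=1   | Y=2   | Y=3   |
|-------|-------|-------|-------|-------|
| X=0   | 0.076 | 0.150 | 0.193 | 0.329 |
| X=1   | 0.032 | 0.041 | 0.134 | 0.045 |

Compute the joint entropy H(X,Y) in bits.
2.6165 bits

H(X,Y) = -Σ_{x,y} P(x,y) log₂ P(x,y). Per-cell terms -P(x,y)·log₂P(x,y):
  X=0: 0.282557, 0.410545, 0.458052, 0.527664
  X=1: 0.158905, 0.188938, 0.388559, 0.201327
Sum of the 8 terms: H(X,Y) = 2.6165 bits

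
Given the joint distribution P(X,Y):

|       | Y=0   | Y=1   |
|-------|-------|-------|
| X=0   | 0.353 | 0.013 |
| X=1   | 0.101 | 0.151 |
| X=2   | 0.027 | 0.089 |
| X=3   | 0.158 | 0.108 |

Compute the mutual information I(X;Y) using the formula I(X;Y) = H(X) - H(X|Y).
0.2677 bits

I(X;Y) = H(X) - H(X|Y)

Marginal of X (row sums):
  P(X=0) = 0.353 + 0.013 = 0.366
  P(X=1) = 0.101 + 0.151 = 0.252
  P(X=2) = 0.027 + 0.089 = 0.116
  P(X=3) = 0.158 + 0.108 = 0.266
H(X) = -[0.366·log₂(0.366) + 0.252·log₂(0.252) + 0.116·log₂(0.116) + 0.266·log₂(0.266)]
  = 0.5307 + 0.5011 + 0.3605 + 0.5082 = 1.9005 bits

Marginal of Y (column sums):
  P(Y=0) = 0.353 + 0.101 + 0.027 + 0.158 = 0.639
  P(Y=1) = 0.013 + 0.151 + 0.089 + 0.108 = 0.361
H(X|Y) = Σ_y P(y)·H(X|Y=y):
  Y=0: P(Y=0) = 0.639, P(X|Y=0) = (353/639, 101/639, 3/71, 158/639) → H(X|Y=0) = 1.5850
  Y=1: P(Y=1) = 0.361, P(X|Y=1) = (13/361, 151/361, 89/361, 108/361) → H(X|Y=1) = 1.7175
H(X|Y) = 0.639·1.5850 + 0.361·1.7175 = 1.6328 bits

I(X;Y) = H(X) - H(X|Y) = 1.9005 - 1.6328 = 0.2677 bits

Cross-check via I(X;Y) = H(X) + H(Y) - H(X,Y): computing H(Y) from the column sums and H(X,Y) from the 8 cells in the same way gives H(Y) = 0.9435 bits and H(X,Y) = 2.5763 bits, so
I(X;Y) = 1.9005 + 0.9435 - 2.5763 = 0.2677 bits ✓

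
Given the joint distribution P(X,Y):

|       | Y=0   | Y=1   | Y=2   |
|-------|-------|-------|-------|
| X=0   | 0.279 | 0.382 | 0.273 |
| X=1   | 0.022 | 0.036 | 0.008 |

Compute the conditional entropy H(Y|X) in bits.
1.5542 bits

H(Y|X) = H(X,Y) - H(X)

H(X,Y) = -Σ_{x,y} P(x,y) log₂ P(x,y). Per-cell terms -P(x,y)·log₂P(x,y):
  X=0: 0.5138, 0.5304, 0.5113
  X=1: 0.1211, 0.1727, 0.0557
Sum of the 6 terms: H(X,Y) = 1.9050 bits

Marginal of X (row sums):
  P(X=0) = 0.279 + 0.382 + 0.273 = 0.934
  P(X=1) = 0.022 + 0.036 + 0.008 = 0.066
H(X) = -[0.934·log₂(0.934) + 0.066·log₂(0.066)]
  = 0.0920 + 0.2588 = 0.3508 bits

H(Y|X) = H(X,Y) - H(X) = 1.9050 - 0.3508 = 1.5542 bits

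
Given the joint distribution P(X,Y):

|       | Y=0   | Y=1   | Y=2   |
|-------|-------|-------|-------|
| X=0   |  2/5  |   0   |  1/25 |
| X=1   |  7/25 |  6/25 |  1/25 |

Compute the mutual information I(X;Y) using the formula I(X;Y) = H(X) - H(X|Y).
0.2449 bits

I(X;Y) = H(X) - H(X|Y)

Marginal of X (row sums):
  P(X=0) = 2/5 + 0 + 1/25 = 11/25
  P(X=1) = 7/25 + 6/25 + 1/25 = 14/25
H(X) = -[(11/25)·log₂(11/25) + (14/25)·log₂(14/25)]
  = 0.521147 + 0.468441 = 0.989588 bits

Marginal of Y (column sums):
  P(Y=0) = 2/5 + 7/25 = 17/25
  P(Y=1) = 0 + 6/25 = 6/25
  P(Y=2) = 1/25 + 1/25 = 2/25
H(X|Y) = Σ_y P(y)·H(X|Y=y):
  Y=0: P(Y=0) = 17/25, P(X|Y=0) = (10/17, 7/17) → H(X|Y=0) = 0.977418
  Y=1: P(Y=1) = 6/25, P(X|Y=1) = (0, 1) → H(X|Y=1) = 0.000000
  Y=2: P(Y=2) = 2/25, P(X|Y=2) = (1/2, 1/2) → H(X|Y=2) = 1.000000
H(X|Y) = (17/25)·0.977418 + (6/25)·0.000000 + (2/25)·1.000000 = 0.744644 bits

I(X;Y) = H(X) - H(X|Y) = 0.989588 - 0.744644 = 0.2449 bits

Cross-check via I(X;Y) = H(X) + H(Y) - H(X,Y): computing H(Y) from the column sums and H(X,Y) from the 6 cells in the same way gives H(Y) = 1.163990 bits and H(X,Y) = 1.908635 bits, so
I(X;Y) = 0.989588 + 1.163990 - 1.908635 = 0.2449 bits ✓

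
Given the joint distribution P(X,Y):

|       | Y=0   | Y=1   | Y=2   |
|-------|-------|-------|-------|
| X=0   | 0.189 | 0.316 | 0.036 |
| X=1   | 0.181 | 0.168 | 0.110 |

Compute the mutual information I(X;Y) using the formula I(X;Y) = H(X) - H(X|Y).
0.0568 bits

I(X;Y) = H(X) - H(X|Y)

Marginal of X (row sums):
  P(X=0) = 0.189 + 0.316 + 0.036 = 0.541
  P(X=1) = 0.181 + 0.168 + 0.110 = 0.459
H(X) = -[0.541·log₂(0.541) + 0.459·log₂(0.459)]
  = 0.479488 + 0.515656 = 0.99514 bits

Marginal of Y (column sums):
  P(Y=0) = 0.189 + 0.181 = 0.370
  P(Y=1) = 0.316 + 0.168 = 0.484
  P(Y=2) = 0.036 + 0.110 = 0.146
H(X|Y) = Σ_y P(y)·H(X|Y=y):
  Y=0: P(Y=0) = 0.370, P(X|Y=0) = (189/370, 181/370) → H(X|Y=0) = 0.999663
  Y=1: P(Y=1) = 0.484, P(X|Y=1) = (79/121, 42/121) → H(X|Y=1) = 0.931458
  Y=2: P(Y=2) = 0.146, P(X|Y=2) = (18/73, 55/73) → H(X|Y=2) = 0.805805
H(X|Y) = 0.370·0.999663 + 0.484·0.931458 + 0.146·0.805805 = 0.93835 bits

I(X;Y) = H(X) - H(X|Y) = 0.99514 - 0.93835 = 0.0568 bits

Cross-check via I(X;Y) = H(X) + H(Y) - H(X,Y): computing H(Y) from the column sums and H(X,Y) from the 6 cells in the same way gives H(Y) = 1.44273 bits and H(X,Y) = 2.38108 bits, so
I(X;Y) = 0.99514 + 1.44273 - 2.38108 = 0.0568 bits ✓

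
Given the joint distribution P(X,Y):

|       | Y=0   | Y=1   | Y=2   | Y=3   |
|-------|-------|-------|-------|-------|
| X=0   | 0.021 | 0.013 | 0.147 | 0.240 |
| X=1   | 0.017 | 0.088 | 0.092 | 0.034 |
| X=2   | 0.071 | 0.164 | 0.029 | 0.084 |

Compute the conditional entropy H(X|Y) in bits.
1.2413 bits

H(X|Y) = H(X,Y) - H(Y)

H(X,Y) = -Σ_{x,y} P(x,y) log₂ P(x,y). Per-cell terms -P(x,y)·log₂P(x,y):
  X=0: 0.1170428, 0.0814495, 0.4066185, 0.4941345
  X=1: 0.0999315, 0.3085590, 0.3166845, 0.1658629
  X=2: 0.2709386, 0.4277501, 0.1481263, 0.3001712
Sum of the 12 terms: H(X,Y) = 3.137269 bits

Marginal of Y (column sums):
  P(Y=0) = 0.021 + 0.017 + 0.071 = 0.109
  P(Y=1) = 0.013 + 0.088 + 0.164 = 0.265
  P(Y=2) = 0.147 + 0.092 + 0.029 = 0.268
  P(Y=3) = 0.240 + 0.034 + 0.084 = 0.358
H(Y) = -[0.109·log₂(0.109) + 0.265·log₂(0.265) + 0.268·log₂(0.268) + 0.358·log₂(0.358)]
  = 0.3485384 + 0.5077230 + 0.5091183 + 0.5305447 = 1.895924 bits

H(X|Y) = H(X,Y) - H(Y) = 3.137269 - 1.895924 = 1.2413 bits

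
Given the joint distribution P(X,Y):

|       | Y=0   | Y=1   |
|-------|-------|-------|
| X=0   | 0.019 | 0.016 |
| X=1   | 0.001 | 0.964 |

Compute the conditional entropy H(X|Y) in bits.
0.1236 bits

H(X|Y) = H(X,Y) - H(Y)

H(X,Y) = -Σ_{x,y} P(x,y) log₂ P(x,y). Per-cell terms -P(x,y)·log₂P(x,y):
  X=0: 0.10864, 0.09545
  X=1: 0.00997, 0.05099
Sum of the 4 terms: H(X,Y) = 0.26505 bits

Marginal of Y (column sums):
  P(Y=0) = 0.019 + 0.001 = 0.020
  P(Y=1) = 0.016 + 0.964 = 0.980
H(Y) = -[0.020·log₂(0.020) + 0.980·log₂(0.980)]
  = 0.11288 + 0.02856 = 0.14144 bits

H(X|Y) = H(X,Y) - H(Y) = 0.26505 - 0.14144 = 0.1236 bits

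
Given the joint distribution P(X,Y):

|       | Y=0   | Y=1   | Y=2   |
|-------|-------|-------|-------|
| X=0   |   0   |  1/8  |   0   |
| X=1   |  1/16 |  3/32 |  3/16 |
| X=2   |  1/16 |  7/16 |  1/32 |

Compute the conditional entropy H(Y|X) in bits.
0.9367 bits

H(Y|X) = H(X,Y) - H(X)

H(X,Y) = -Σ_{x,y} P(x,y) log₂ P(x,y). Per-cell terms -P(x,y)·log₂P(x,y):
  X=0: 0.00000000, 0.37500000, 0.00000000
  X=1: 0.25000000, 0.32015977, 0.45281953
  X=2: 0.25000000, 0.52178222, 0.15625000
  (cells with P = 0 contribute 0)
Sum of the 9 terms: H(X,Y) = 2.32601152 bits

Marginal of X (row sums):
  P(X=0) = 0 + 1/8 + 0 = 1/8
  P(X=1) = 1/16 + 3/32 + 3/16 = 11/32
  P(X=2) = 1/16 + 7/16 + 1/32 = 17/32
H(X) = -[(1/8)·log₂(1/8) + (11/32)·log₂(11/32) + (17/32)·log₂(17/32)]
  = 0.37500000 + 0.52957038 + 0.48478537 = 1.38935575 bits

H(Y|X) = H(X,Y) - H(X) = 2.32601152 - 1.38935575 = 0.9367 bits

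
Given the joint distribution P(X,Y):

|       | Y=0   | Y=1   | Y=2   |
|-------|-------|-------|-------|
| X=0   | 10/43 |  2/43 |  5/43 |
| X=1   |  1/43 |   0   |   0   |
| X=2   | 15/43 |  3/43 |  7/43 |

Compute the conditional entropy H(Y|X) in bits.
1.2964 bits

H(Y|X) = H(X,Y) - H(X)

H(X,Y) = -Σ_{x,y} P(x,y) log₂ P(x,y). Per-cell terms -P(x,y)·log₂P(x,y):
  X=0: 0.4894, 0.2059, 0.3610
  X=1: 0.1262, 0.0000, 0.0000
  X=2: 0.5300, 0.2680, 0.4263
  (cells with P = 0 contribute 0)
Sum of the 9 terms: H(X,Y) = 2.4068 bits

Marginal of X (row sums):
  P(X=0) = 10/43 + 2/43 + 5/43 = 17/43
  P(X=1) = 1/43 + 0 + 0 = 1/43
  P(X=2) = 15/43 + 3/43 + 7/43 = 25/43
H(X) = -[(17/43)·log₂(17/43) + (1/43)·log₂(1/43) + (25/43)·log₂(25/43)]
  = 0.5293 + 0.1262 + 0.4549 = 1.1104 bits

H(Y|X) = H(X,Y) - H(X) = 2.4068 - 1.1104 = 1.2964 bits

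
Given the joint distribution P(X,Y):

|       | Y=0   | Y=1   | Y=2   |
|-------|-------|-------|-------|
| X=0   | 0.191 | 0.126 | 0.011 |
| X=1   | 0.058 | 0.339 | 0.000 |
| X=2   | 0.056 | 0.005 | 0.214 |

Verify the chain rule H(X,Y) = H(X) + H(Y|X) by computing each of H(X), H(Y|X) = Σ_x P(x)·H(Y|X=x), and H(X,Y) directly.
H(X) = 1.5688 bits, H(Y|X) = 0.8499 bits, H(X,Y) = 2.4187 bits

Marginal of X (row sums):
  P(X=0) = 0.191 + 0.126 + 0.011 = 0.328
  P(X=1) = 0.058 + 0.339 + 0.000 = 0.397
  P(X=2) = 0.056 + 0.005 + 0.214 = 0.275
H(X) = -[0.328·log₂(0.328) + 0.397·log₂(0.397) + 0.275·log₂(0.275)]
  = 0.52750 + 0.52912 + 0.51219 = 1.5688 bits

H(Y|X) = Σ_x P(x)·H(Y|X=x):
  X=0: P(X=0) = 0.328, P(Y|X=0) = (191/328, 63/164, 11/328) → H(Y|X=0) = 1.14877
  X=1: P(X=1) = 0.397, P(Y|X=1) = (58/397, 339/397, 0) → H(Y|X=1) = 0.59998
  X=2: P(X=2) = 0.275, P(Y|X=2) = (56/275, 1/55, 214/275) → H(Y|X=2) = 0.85421
H(Y|X) = 0.328·1.14877 + 0.397·0.59998 + 0.275·0.85421 = 0.8499 bits

H(X,Y) = -Σ_{x,y} P(x,y) log₂ P(x,y). Per-cell terms -P(x,y)·log₂P(x,y):
  X=0: 0.45618, 0.37655, 0.07157
  X=1: 0.23825, 0.52906, 0.00000
  X=2: 0.23287, 0.03822, 0.47600
  (cells with P = 0 contribute 0)
Sum of the 9 terms: H(X,Y) = 2.4187 bits

Chain rule check:
  H(X) + H(Y|X) = 1.5688 + 0.8499 = 2.4187 bits
  H(X,Y) = 2.4187 bits
✓ Chain rule verified.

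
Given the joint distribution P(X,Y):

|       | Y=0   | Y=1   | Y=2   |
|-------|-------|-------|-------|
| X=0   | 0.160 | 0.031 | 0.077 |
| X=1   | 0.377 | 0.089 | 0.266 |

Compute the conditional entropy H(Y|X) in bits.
1.3740 bits

H(Y|X) = H(X,Y) - H(X)

H(X,Y) = -Σ_{x,y} P(x,y) log₂ P(x,y). Per-cell terms -P(x,y)·log₂P(x,y):
  X=0: 0.4230, 0.1554, 0.2848
  X=1: 0.5306, 0.3106, 0.5082
Sum of the 6 terms: H(X,Y) = 2.2126 bits

Marginal of X (row sums):
  P(X=0) = 0.160 + 0.031 + 0.077 = 0.268
  P(X=1) = 0.377 + 0.089 + 0.266 = 0.732
H(X) = -[0.268·log₂(0.268) + 0.732·log₂(0.732)]
  = 0.5091 + 0.3295 = 0.8386 bits

H(Y|X) = H(X,Y) - H(X) = 2.2126 - 0.8386 = 1.3740 bits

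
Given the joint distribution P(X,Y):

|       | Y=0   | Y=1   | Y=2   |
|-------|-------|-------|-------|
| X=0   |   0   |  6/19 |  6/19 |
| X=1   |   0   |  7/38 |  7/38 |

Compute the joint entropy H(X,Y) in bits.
1.9495 bits

H(X,Y) = -Σ_{x,y} P(x,y) log₂ P(x,y). Per-cell terms -P(x,y)·log₂P(x,y):
  X=0: 0.00000, 0.52515, 0.52515
  X=1: 0.00000, 0.44958, 0.44958
  (cells with P = 0 contribute 0)
Sum of the 6 terms: H(X,Y) = 1.9495 bits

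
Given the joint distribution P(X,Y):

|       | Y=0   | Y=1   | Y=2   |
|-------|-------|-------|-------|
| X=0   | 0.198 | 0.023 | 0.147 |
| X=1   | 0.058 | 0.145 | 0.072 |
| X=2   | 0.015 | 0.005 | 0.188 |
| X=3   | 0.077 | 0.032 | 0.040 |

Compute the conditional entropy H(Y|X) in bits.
1.1984 bits

H(Y|X) = H(X,Y) - H(X)

H(X,Y) = -Σ_{x,y} P(x,y) log₂ P(x,y). Per-cell terms -P(x,y)·log₂P(x,y):
  X=0: 0.46261, 0.12517, 0.40662
  X=1: 0.23825, 0.40395, 0.27330
  X=2: 0.09088, 0.03822, 0.45330
  X=3: 0.28482, 0.15891, 0.18575
Sum of the 12 terms: H(X,Y) = 3.1218 bits

Marginal of X (row sums):
  P(X=0) = 0.198 + 0.023 + 0.147 = 0.368
  P(X=1) = 0.058 + 0.145 + 0.072 = 0.275
  P(X=2) = 0.015 + 0.005 + 0.188 = 0.208
  P(X=3) = 0.077 + 0.032 + 0.040 = 0.149
H(X) = -[0.368·log₂(0.368) + 0.275·log₂(0.275) + 0.208·log₂(0.208) + 0.149·log₂(0.149)]
  = 0.53074 + 0.51219 + 0.47119 + 0.40925 = 1.9234 bits

H(Y|X) = H(X,Y) - H(X) = 3.1218 - 1.9234 = 1.1984 bits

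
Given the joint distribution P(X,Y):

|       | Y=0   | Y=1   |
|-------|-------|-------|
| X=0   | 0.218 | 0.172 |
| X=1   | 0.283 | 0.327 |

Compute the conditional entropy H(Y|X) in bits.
0.9938 bits

H(Y|X) = H(X,Y) - H(X)

H(X,Y) = -Σ_{x,y} P(x,y) log₂ P(x,y). Per-cell terms -P(x,y)·log₂P(x,y):
  X=0: 0.4791, 0.4368
  X=1: 0.5154, 0.5273
Sum of the 4 terms: H(X,Y) = 1.9586 bits

Marginal of X (row sums):
  P(X=0) = 0.218 + 0.172 = 0.390
  P(X=1) = 0.283 + 0.327 = 0.610
H(X) = -[0.390·log₂(0.390) + 0.610·log₂(0.610)]
  = 0.5298 + 0.4350 = 0.9648 bits

H(Y|X) = H(X,Y) - H(X) = 1.9586 - 0.9648 = 0.9938 bits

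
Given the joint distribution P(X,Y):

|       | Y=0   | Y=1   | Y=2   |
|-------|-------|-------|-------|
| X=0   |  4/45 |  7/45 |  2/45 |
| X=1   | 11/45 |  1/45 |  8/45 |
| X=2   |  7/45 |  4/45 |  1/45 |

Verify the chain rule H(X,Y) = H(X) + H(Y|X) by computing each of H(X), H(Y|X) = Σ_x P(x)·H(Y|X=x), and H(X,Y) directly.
H(X) = 1.5460 bits, H(Y|X) = 1.2935 bits, H(X,Y) = 2.8395 bits

Marginal of X (row sums):
  P(X=0) = 4/45 + 7/45 + 2/45 = 13/45
  P(X=1) = 11/45 + 1/45 + 8/45 = 4/9
  P(X=2) = 7/45 + 4/45 + 1/45 = 4/15
H(X) = -[(13/45)·log₂(13/45) + (4/9)·log₂(4/9) + (4/15)·log₂(4/15)]
  = 0.51752 + 0.51997 + 0.50850 = 1.5460 bits

H(Y|X) = Σ_x P(x)·H(Y|X=x):
  X=0: P(X=0) = 13/45, P(Y|X=0) = (4/13, 7/13, 2/13) → H(Y|X=0) = 1.41956
  X=1: P(X=1) = 4/9, P(Y|X=1) = (11/20, 1/20, 2/5) → H(Y|X=1) = 1.21924
  X=2: P(X=2) = 4/15, P(Y|X=2) = (7/12, 1/3, 1/12) → H(Y|X=2) = 1.28067
H(Y|X) = (13/45)·1.41956 + (4/9)·1.21924 + (4/15)·1.28067 = 1.2935 bits

H(X,Y) = -Σ_{x,y} P(x,y) log₂ P(x,y). Per-cell terms -P(x,y)·log₂P(x,y):
  X=0: 0.31039, 0.41759, 0.19964
  X=1: 0.49681, 0.12204, 0.44300
  X=2: 0.41759, 0.31039, 0.12204
Sum of the 9 terms: H(X,Y) = 2.8395 bits

Chain rule check:
  H(X) + H(Y|X) = 1.5460 + 1.2935 = 2.8395 bits
  H(X,Y) = 2.8395 bits
✓ Chain rule verified.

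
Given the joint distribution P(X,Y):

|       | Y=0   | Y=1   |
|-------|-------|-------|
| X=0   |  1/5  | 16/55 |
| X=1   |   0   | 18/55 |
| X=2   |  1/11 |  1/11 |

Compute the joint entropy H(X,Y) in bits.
2.1390 bits

H(X,Y) = -Σ_{x,y} P(x,y) log₂ P(x,y). Per-cell terms -P(x,y)·log₂P(x,y):
  X=0: 0.4644, 0.5182
  X=1: 0.0000, 0.5274
  X=2: 0.3145, 0.3145
  (cells with P = 0 contribute 0)
Sum of the 6 terms: H(X,Y) = 2.1390 bits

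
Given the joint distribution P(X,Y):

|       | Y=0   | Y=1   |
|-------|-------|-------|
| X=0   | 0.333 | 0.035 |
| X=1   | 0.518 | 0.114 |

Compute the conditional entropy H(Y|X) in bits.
0.5971 bits

H(Y|X) = H(X,Y) - H(X)

H(X,Y) = -Σ_{x,y} P(x,y) log₂ P(x,y). Per-cell terms -P(x,y)·log₂P(x,y):
  X=0: 0.5282732, 0.1692775
  X=1: 0.4915696, 0.3571499
Sum of the 4 terms: H(X,Y) = 1.546270 bits

Marginal of X (row sums):
  P(X=0) = 0.333 + 0.035 = 0.368
  P(X=1) = 0.518 + 0.114 = 0.632
H(X) = -[0.368·log₂(0.368) + 0.632·log₂(0.632)]
  = 0.5307378 + 0.4183862 = 0.949124 bits

H(Y|X) = H(X,Y) - H(X) = 1.546270 - 0.949124 = 0.5971 bits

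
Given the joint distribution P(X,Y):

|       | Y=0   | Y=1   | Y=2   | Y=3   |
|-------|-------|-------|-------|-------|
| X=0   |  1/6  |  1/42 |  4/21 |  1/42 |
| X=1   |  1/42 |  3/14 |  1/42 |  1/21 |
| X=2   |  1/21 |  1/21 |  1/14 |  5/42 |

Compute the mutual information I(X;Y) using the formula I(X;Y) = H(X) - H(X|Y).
0.4084 bits

I(X;Y) = H(X) - H(X|Y)

Marginal of X (row sums):
  P(X=0) = 1/6 + 1/42 + 4/21 + 1/42 = 17/42
  P(X=1) = 1/42 + 3/14 + 1/42 + 1/21 = 13/42
  P(X=2) = 1/21 + 1/21 + 1/14 + 5/42 = 2/7
H(X) = -[(17/42)·log₂(17/42) + (13/42)·log₂(13/42) + (2/7)·log₂(2/7)]
  = 0.52816 + 0.52368 + 0.51639 = 1.5682 bits

Marginal of Y (column sums):
  P(Y=0) = 1/6 + 1/42 + 1/21 = 5/21
  P(Y=1) = 1/42 + 3/14 + 1/21 = 2/7
  P(Y=2) = 4/21 + 1/42 + 1/14 = 2/7
  P(Y=3) = 1/42 + 1/21 + 5/42 = 4/21
H(X|Y) = Σ_y P(y)·H(X|Y=y):
  Y=0: P(Y=0) = 5/21, P(X|Y=0) = (7/10, 1/10, 1/5) → H(X|Y=0) = 1.15678
  Y=1: P(Y=1) = 2/7, P(X|Y=1) = (1/12, 3/4, 1/6) → H(X|Y=1) = 1.04085
  Y=2: P(Y=2) = 2/7, P(X|Y=2) = (2/3, 1/12, 1/4) → H(X|Y=2) = 1.18872
  Y=3: P(Y=3) = 4/21, P(X|Y=3) = (1/8, 1/4, 5/8) → H(X|Y=3) = 1.29879
H(X|Y) = (5/21)·1.15678 + (2/7)·1.04085 + (2/7)·1.18872 + (4/21)·1.29879 = 1.1598 bits

I(X;Y) = H(X) - H(X|Y) = 1.5682 - 1.1598 = 0.4084 bits

Cross-check via I(X;Y) = H(X) + H(Y) - H(X,Y): computing H(Y) from the column sums and H(X,Y) from the 12 cells in the same way gives H(Y) = 1.9814 bits and H(X,Y) = 3.1412 bits, so
I(X;Y) = 1.5682 + 1.9814 - 3.1412 = 0.4084 bits ✓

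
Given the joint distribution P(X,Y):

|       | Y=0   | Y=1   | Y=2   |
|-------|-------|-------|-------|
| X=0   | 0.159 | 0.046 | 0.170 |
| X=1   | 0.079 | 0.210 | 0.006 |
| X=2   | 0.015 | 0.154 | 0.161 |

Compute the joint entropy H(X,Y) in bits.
2.7979 bits

H(X,Y) = -Σ_{x,y} P(x,y) log₂ P(x,y). Per-cell terms -P(x,y)·log₂P(x,y):
  X=0: 0.42181, 0.20434, 0.43459
  X=1: 0.28930, 0.47282, 0.04428
  X=2: 0.09088, 0.41565, 0.42421
Sum of the 9 terms: H(X,Y) = 2.7979 bits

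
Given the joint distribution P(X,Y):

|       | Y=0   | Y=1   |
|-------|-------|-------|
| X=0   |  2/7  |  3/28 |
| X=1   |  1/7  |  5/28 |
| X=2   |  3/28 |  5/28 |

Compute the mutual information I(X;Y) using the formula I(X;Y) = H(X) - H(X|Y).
0.0730 bits

I(X;Y) = H(X) - H(X|Y)

Marginal of X (row sums):
  P(X=0) = 2/7 + 3/28 = 11/28
  P(X=1) = 1/7 + 5/28 = 9/28
  P(X=2) = 3/28 + 5/28 = 2/7
H(X) = -[(11/28)·log₂(11/28) + (9/28)·log₂(9/28) + (2/7)·log₂(2/7)]
  = 0.5295413 + 0.5263168 + 0.5163871 = 1.572245 bits

Marginal of Y (column sums):
  P(Y=0) = 2/7 + 1/7 + 3/28 = 15/28
  P(Y=1) = 3/28 + 5/28 + 5/28 = 13/28
H(X|Y) = Σ_y P(y)·H(X|Y=y):
  Y=0: P(Y=0) = 15/28, P(X|Y=0) = (8/15, 4/15, 1/5) → H(X|Y=0) = 1.4565648
  Y=1: P(Y=1) = 13/28, P(X|Y=1) = (3/13, 5/13, 5/13) → H(X|Y=1) = 1.5485806
H(X|Y) = (15/28)·1.4565648 + (13/28)·1.5485806 = 1.499286 bits

I(X;Y) = H(X) - H(X|Y) = 1.572245 - 1.499286 = 0.0730 bits

Cross-check via I(X;Y) = H(X) + H(Y) - H(X,Y): computing H(Y) from the column sums and H(X,Y) from the 6 cells in the same way gives H(Y) = 0.996317 bits and H(X,Y) = 2.495603 bits, so
I(X;Y) = 1.572245 + 0.996317 - 2.495603 = 0.0730 bits ✓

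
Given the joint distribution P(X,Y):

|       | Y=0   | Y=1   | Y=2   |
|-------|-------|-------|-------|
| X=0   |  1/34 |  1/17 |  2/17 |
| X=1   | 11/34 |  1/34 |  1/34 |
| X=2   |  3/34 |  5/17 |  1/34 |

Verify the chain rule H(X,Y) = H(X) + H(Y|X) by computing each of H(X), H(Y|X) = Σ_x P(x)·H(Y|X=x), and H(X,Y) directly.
H(X) = 1.5269 bits, H(Y|X) = 1.0304 bits, H(X,Y) = 2.5572 bits

Marginal of X (row sums):
  P(X=0) = 1/34 + 1/17 + 2/17 = 7/34
  P(X=1) = 11/34 + 1/34 + 1/34 = 13/34
  P(X=2) = 3/34 + 5/17 + 1/34 = 7/17
H(X) = -[(7/34)·log₂(7/34) + (13/34)·log₂(13/34) + (7/17)·log₂(7/17)]
  = 0.46943 + 0.53033 + 0.52710 = 1.5269 bits

H(Y|X) = Σ_x P(x)·H(Y|X=x):
  X=0: P(X=0) = 7/34, P(Y|X=0) = (1/7, 2/7, 4/7) → H(Y|X=0) = 1.37878
  X=1: P(X=1) = 13/34, P(Y|X=1) = (11/13, 1/13, 1/13) → H(Y|X=1) = 0.77323
  X=2: P(X=2) = 7/17, P(Y|X=2) = (3/14, 5/7, 1/14) → H(Y|X=2) = 1.09491
H(Y|X) = (7/34)·1.37878 + (13/34)·0.77323 + (7/17)·1.09491 = 1.0304 bits

H(X,Y) = -Σ_{x,y} P(x,y) log₂ P(x,y). Per-cell terms -P(x,y)·log₂P(x,y):
  X=0: 0.14963, 0.24044, 0.36323
  X=1: 0.52672, 0.14963, 0.14963
  X=2: 0.30904, 0.51927, 0.14963
Sum of the 9 terms: H(X,Y) = 2.5572 bits

Chain rule check:
  H(X) + H(Y|X) = 1.5269 + 1.0304 = 2.5573 bits
  H(X,Y) = 2.5572 bits
✓ Chain rule verified (Δ = 0.0001 is 4-dp rounding noise: each of the three values was rounded independently).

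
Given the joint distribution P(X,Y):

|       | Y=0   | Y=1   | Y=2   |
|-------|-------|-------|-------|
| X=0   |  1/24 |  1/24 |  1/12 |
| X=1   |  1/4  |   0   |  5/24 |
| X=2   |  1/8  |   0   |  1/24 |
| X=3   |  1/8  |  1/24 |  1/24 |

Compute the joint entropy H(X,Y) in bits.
2.9754 bits

H(X,Y) = -Σ_{x,y} P(x,y) log₂ P(x,y). Per-cell terms -P(x,y)·log₂P(x,y):
  X=0: 0.19104, 0.19104, 0.29875
  X=1: 0.50000, 0.00000, 0.47147
  X=2: 0.37500, 0.00000, 0.19104
  X=3: 0.37500, 0.19104, 0.19104
  (cells with P = 0 contribute 0)
Sum of the 12 terms: H(X,Y) = 2.9754 bits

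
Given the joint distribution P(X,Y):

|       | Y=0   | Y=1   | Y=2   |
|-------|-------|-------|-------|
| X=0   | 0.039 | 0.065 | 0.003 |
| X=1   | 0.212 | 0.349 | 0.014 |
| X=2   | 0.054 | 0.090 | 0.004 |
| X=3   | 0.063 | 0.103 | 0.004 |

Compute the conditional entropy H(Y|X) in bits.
1.1009 bits

H(Y|X) = H(X,Y) - H(X)

H(X,Y) = -Σ_{x,y} P(x,y) log₂ P(x,y). Per-cell terms -P(x,y)·log₂P(x,y):
  X=0: 0.1825, 0.2563, 0.0251
  X=1: 0.4744, 0.5300, 0.0862
  X=2: 0.2274, 0.3127, 0.0319
  X=3: 0.2513, 0.3378, 0.0319
Sum of the 12 terms: H(X,Y) = 2.7475 bits

Marginal of X (row sums):
  P(X=0) = 0.039 + 0.065 + 0.003 = 0.107
  P(X=1) = 0.212 + 0.349 + 0.014 = 0.575
  P(X=2) = 0.054 + 0.090 + 0.004 = 0.148
  P(X=3) = 0.063 + 0.103 + 0.004 = 0.170
H(X) = -[0.107·log₂(0.107) + 0.575·log₂(0.575) + 0.148·log₂(0.148) + 0.170·log₂(0.170)]
  = 0.3450 + 0.4591 + 0.4079 + 0.4346 = 1.6466 bits

H(Y|X) = H(X,Y) - H(X) = 2.7475 - 1.6466 = 1.1009 bits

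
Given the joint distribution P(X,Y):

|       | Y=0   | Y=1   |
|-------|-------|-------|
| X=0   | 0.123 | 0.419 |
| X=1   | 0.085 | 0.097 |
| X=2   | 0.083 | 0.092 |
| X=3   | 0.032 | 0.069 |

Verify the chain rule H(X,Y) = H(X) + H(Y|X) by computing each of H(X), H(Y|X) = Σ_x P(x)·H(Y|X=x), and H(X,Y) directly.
H(X) = 1.7004 bits, H(Y|X) = 0.8659 bits, H(X,Y) = 2.5663 bits

Marginal of X (row sums):
  P(X=0) = 0.123 + 0.419 = 0.542
  P(X=1) = 0.085 + 0.097 = 0.182
  P(X=2) = 0.083 + 0.092 = 0.175
  P(X=3) = 0.032 + 0.069 = 0.101
H(X) = -[0.542·log₂(0.542) + 0.182·log₂(0.182) + 0.175·log₂(0.175) + 0.101·log₂(0.101)]
  = 0.478930 + 0.447354 + 0.440050 + 0.334065 = 1.7004 bits

H(Y|X) = Σ_x P(x)·H(Y|X=x):
  X=0: P(X=0) = 0.542, P(Y|X=0) = (123/542, 419/542) → H(Y|X=0) = 0.772634
  X=1: P(X=1) = 0.182, P(Y|X=1) = (85/182, 97/182) → H(Y|X=1) = 0.996862
  X=2: P(X=2) = 0.175, P(Y|X=2) = (83/175, 92/175) → H(Y|X=2) = 0.998091
  X=3: P(X=3) = 0.101, P(Y|X=3) = (32/101, 69/101) → H(Y|X=3) = 0.900903
H(Y|X) = 0.542·0.772634 + 0.182·0.996862 + 0.175·0.998091 + 0.101·0.900903 = 0.8659 bits

H(X,Y) = -Σ_{x,y} P(x,y) log₂ P(x,y). Per-cell terms -P(x,y)·log₂P(x,y):
  X=0: 0.371862, 0.525836
  X=1: 0.302293, 0.326490
  X=2: 0.298032, 0.316684
  X=3: 0.158905, 0.266151
Sum of the 8 terms: H(X,Y) = 2.5663 bits

Chain rule check:
  H(X) + H(Y|X) = 1.7004 + 0.8659 = 2.5663 bits
  H(X,Y) = 2.5663 bits
✓ Chain rule verified.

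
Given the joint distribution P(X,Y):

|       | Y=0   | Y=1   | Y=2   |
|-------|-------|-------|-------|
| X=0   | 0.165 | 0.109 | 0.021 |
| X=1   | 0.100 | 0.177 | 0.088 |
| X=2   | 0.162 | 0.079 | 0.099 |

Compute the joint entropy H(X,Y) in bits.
3.0224 bits

H(X,Y) = -Σ_{x,y} P(x,y) log₂ P(x,y). Per-cell terms -P(x,y)·log₂P(x,y):
  X=0: 0.4289, 0.3485, 0.1170
  X=1: 0.3322, 0.4422, 0.3086
  X=2: 0.4254, 0.2893, 0.3303
Sum of the 9 terms: H(X,Y) = 3.0224 bits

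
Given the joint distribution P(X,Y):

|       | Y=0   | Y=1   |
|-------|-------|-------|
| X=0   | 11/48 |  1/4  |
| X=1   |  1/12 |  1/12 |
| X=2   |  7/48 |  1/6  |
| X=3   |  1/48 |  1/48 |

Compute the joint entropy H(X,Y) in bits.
2.6532 bits

H(X,Y) = -Σ_{x,y} P(x,y) log₂ P(x,y). Per-cell terms -P(x,y)·log₂P(x,y):
  X=0: 0.4871, 0.5000
  X=1: 0.2987, 0.2987
  X=2: 0.4051, 0.4308
  X=3: 0.1164, 0.1164
Sum of the 8 terms: H(X,Y) = 2.6532 bits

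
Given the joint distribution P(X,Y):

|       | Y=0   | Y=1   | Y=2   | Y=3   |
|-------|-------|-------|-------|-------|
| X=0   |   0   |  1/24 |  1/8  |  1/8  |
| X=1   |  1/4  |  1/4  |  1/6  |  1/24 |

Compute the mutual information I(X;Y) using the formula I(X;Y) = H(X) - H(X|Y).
0.2757 bits

I(X;Y) = H(X) - H(X|Y)

Marginal of X (row sums):
  P(X=0) = 0 + 1/24 + 1/8 + 1/8 = 7/24
  P(X=1) = 1/4 + 1/4 + 1/6 + 1/24 = 17/24
H(X) = -[(7/24)·log₂(7/24) + (17/24)·log₂(17/24)]
  = 0.51846888 + 0.35239559 = 0.8708645 bits

Marginal of Y (column sums):
  P(Y=0) = 0 + 1/4 = 1/4
  P(Y=1) = 1/24 + 1/4 = 7/24
  P(Y=2) = 1/8 + 1/6 = 7/24
  P(Y=3) = 1/8 + 1/24 = 1/6
H(X|Y) = Σ_y P(y)·H(X|Y=y):
  Y=0: P(Y=0) = 1/4, P(X|Y=0) = (0, 1) → H(X|Y=0) = 0.00000000
  Y=1: P(Y=1) = 7/24, P(X|Y=1) = (1/7, 6/7) → H(X|Y=1) = 0.59167278
  Y=2: P(Y=2) = 7/24, P(X|Y=2) = (3/7, 4/7) → H(X|Y=2) = 0.98522814
  Y=3: P(Y=3) = 1/6, P(X|Y=3) = (3/4, 1/4) → H(X|Y=3) = 0.81127812
H(X|Y) = (1/4)·0.00000000 + (7/24)·0.59167278 + (7/24)·0.98522814 + (1/6)·0.81127812 = 0.5951425 bits

I(X;Y) = H(X) - H(X|Y) = 0.8708645 - 0.5951425 = 0.2757 bits

Cross-check via I(X;Y) = H(X) + H(Y) - H(X,Y): computing H(Y) from the column sums and H(X,Y) from the 8 cells in the same way gives H(Y) = 1.9677648 bits and H(X,Y) = 2.5629073 bits, so
I(X;Y) = 0.8708645 + 1.9677648 - 2.5629073 = 0.2757 bits ✓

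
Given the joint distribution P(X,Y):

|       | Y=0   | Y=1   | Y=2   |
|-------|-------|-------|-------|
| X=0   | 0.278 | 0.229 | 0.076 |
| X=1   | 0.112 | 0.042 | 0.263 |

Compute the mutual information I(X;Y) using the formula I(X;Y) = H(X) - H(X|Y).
0.2138 bits

I(X;Y) = H(X) - H(X|Y)

Marginal of X (row sums):
  P(X=0) = 0.278 + 0.229 + 0.076 = 0.583
  P(X=1) = 0.112 + 0.042 + 0.263 = 0.417
H(X) = -[0.583·log₂(0.583) + 0.417·log₂(0.417)]
  = 0.45383 + 0.52620 = 0.98003 bits

Marginal of Y (column sums):
  P(Y=0) = 0.278 + 0.112 = 0.390
  P(Y=1) = 0.229 + 0.042 = 0.271
  P(Y=2) = 0.076 + 0.263 = 0.339
H(X|Y) = Σ_y P(y)·H(X|Y=y):
  Y=0: P(Y=0) = 0.390, P(X|Y=0) = (139/195, 56/195) → H(X|Y=0) = 0.86505
  Y=1: P(Y=1) = 0.271, P(X|Y=1) = (229/271, 42/271) → H(X|Y=1) = 0.62217
  Y=2: P(Y=2) = 0.339, P(X|Y=2) = (76/339, 263/339) → H(X|Y=2) = 0.76774
H(X|Y) = 0.390·0.86505 + 0.271·0.62217 + 0.339·0.76774 = 0.76624 bits

I(X;Y) = H(X) - H(X|Y) = 0.98003 - 0.76624 = 0.2138 bits

Cross-check via I(X;Y) = H(X) + H(Y) - H(X,Y): computing H(Y) from the column sums and H(X,Y) from the 6 cells in the same way gives H(Y) = 1.56932 bits and H(X,Y) = 2.33556 bits, so
I(X;Y) = 0.98003 + 1.56932 - 2.33556 = 0.2138 bits ✓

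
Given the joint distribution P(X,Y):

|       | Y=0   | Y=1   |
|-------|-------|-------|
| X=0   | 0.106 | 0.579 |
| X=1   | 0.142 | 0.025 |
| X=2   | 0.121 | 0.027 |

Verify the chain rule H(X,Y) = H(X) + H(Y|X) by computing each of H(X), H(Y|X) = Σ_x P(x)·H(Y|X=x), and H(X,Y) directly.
H(X) = 1.2130 bits, H(Y|X) = 0.6289 bits, H(X,Y) = 1.8420 bits

Marginal of X (row sums):
  P(X=0) = 0.106 + 0.579 = 0.685
  P(X=1) = 0.142 + 0.025 = 0.167
  P(X=2) = 0.121 + 0.027 = 0.148
H(X) = -[0.685·log₂(0.685) + 0.167·log₂(0.167) + 0.148·log₂(0.148)]
  = 0.37389 + 0.43121 + 0.40794 = 1.2130 bits

H(Y|X) = Σ_x P(x)·H(Y|X=x):
  X=0: P(X=0) = 0.685, P(Y|X=0) = (106/685, 579/685) → H(Y|X=0) = 0.62159
  X=1: P(X=1) = 0.167, P(Y|X=1) = (142/167, 25/167) → H(Y|X=1) = 0.60909
  X=2: P(X=2) = 0.148, P(Y|X=2) = (121/148, 27/148) → H(Y|X=2) = 0.68537
H(Y|X) = 0.685·0.62159 + 0.167·0.60909 + 0.148·0.68537 = 0.6289 bits

H(X,Y) = -Σ_{x,y} P(x,y) log₂ P(x,y). Per-cell terms -P(x,y)·log₂P(x,y):
  X=0: 0.34321, 0.45646
  X=1: 0.39988, 0.13305
  X=2: 0.36868, 0.14069
Sum of the 6 terms: H(X,Y) = 1.8420 bits

Chain rule check:
  H(X) + H(Y|X) = 1.2130 + 0.6289 = 1.8419 bits
  H(X,Y) = 1.8420 bits
✓ Chain rule verified (Δ = 0.0001 is 4-dp rounding noise: each of the three values was rounded independently).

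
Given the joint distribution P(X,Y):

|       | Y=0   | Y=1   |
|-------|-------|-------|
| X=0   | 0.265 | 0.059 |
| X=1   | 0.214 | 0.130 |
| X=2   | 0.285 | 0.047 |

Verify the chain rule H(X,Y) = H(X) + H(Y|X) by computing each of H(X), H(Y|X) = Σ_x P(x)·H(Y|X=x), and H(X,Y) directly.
H(X) = 1.5845 bits, H(Y|X) = 0.7462 bits, H(X,Y) = 2.3307 bits

Marginal of X (row sums):
  P(X=0) = 0.265 + 0.059 = 0.324
  P(X=1) = 0.214 + 0.130 = 0.344
  P(X=2) = 0.285 + 0.047 = 0.332
H(X) = -[0.324·log₂(0.324) + 0.344·log₂(0.344) + 0.332·log₂(0.332)]
  = 0.52680 + 0.52959 + 0.52813 = 1.5845 bits

H(Y|X) = Σ_x P(x)·H(Y|X=x):
  X=0: P(X=0) = 0.324, P(Y|X=0) = (265/324, 59/324) → H(Y|X=0) = 0.68465
  X=1: P(X=1) = 0.344, P(Y|X=1) = (107/172, 65/172) → H(Y|X=1) = 0.95655
  X=2: P(X=2) = 0.332, P(Y|X=2) = (285/332, 47/332) → H(Y|X=2) = 0.58833
H(Y|X) = 0.324·0.68465 + 0.344·0.95655 + 0.332·0.58833 = 0.7462 bits

H(X,Y) = -Σ_{x,y} P(x,y) log₂ P(x,y). Per-cell terms -P(x,y)·log₂P(x,y):
  X=0: 0.50772, 0.24091
  X=1: 0.47600, 0.38264
  X=2: 0.51613, 0.20733
Sum of the 6 terms: H(X,Y) = 2.3307 bits

Chain rule check:
  H(X) + H(Y|X) = 1.5845 + 0.7462 = 2.3307 bits
  H(X,Y) = 2.3307 bits
✓ Chain rule verified.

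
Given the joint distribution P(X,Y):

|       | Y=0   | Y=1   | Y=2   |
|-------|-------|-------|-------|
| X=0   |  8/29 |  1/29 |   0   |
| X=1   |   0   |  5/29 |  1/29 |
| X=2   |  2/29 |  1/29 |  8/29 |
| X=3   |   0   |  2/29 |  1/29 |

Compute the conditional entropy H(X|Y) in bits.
1.0813 bits

H(X|Y) = H(X,Y) - H(Y)

H(X,Y) = -Σ_{x,y} P(x,y) log₂ P(x,y). Per-cell terms -P(x,y)·log₂P(x,y):
  X=0: 0.5125465, 0.1675166, 0.0000000
  X=1: 0.0000000, 0.4372505, 0.1675166
  X=2: 0.2660677, 0.1675166, 0.5125465
  X=3: 0.0000000, 0.2660677, 0.1675166
  (cells with P = 0 contribute 0)
Sum of the 12 terms: H(X,Y) = 2.664545 bits

Marginal of Y (column sums):
  P(Y=0) = 8/29 + 0 + 2/29 + 0 = 10/29
  P(Y=1) = 1/29 + 5/29 + 1/29 + 2/29 = 9/29
  P(Y=2) = 0 + 1/29 + 8/29 + 1/29 = 10/29
H(Y) = -[(10/29)·log₂(10/29) + (9/29)·log₂(9/29) + (10/29)·log₂(10/29)]
  = 0.5296734 + 0.5238794 + 0.5296734 = 1.583226 bits

H(X|Y) = H(X,Y) - H(Y) = 2.664545 - 1.583226 = 1.0813 bits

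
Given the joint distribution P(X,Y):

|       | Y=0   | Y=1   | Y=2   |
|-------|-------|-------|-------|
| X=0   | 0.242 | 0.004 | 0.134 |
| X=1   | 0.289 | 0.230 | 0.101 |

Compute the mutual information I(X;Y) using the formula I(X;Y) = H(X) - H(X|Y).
0.1692 bits

I(X;Y) = H(X) - H(X|Y)

Marginal of X (row sums):
  P(X=0) = 0.242 + 0.004 + 0.134 = 0.380
  P(X=1) = 0.289 + 0.230 + 0.101 = 0.620
H(X) = -[0.380·log₂(0.380) + 0.620·log₂(0.620)]
  = 0.53045 + 0.42759 = 0.95804 bits

Marginal of Y (column sums):
  P(Y=0) = 0.242 + 0.289 = 0.531
  P(Y=1) = 0.004 + 0.230 = 0.234
  P(Y=2) = 0.134 + 0.101 = 0.235
H(X|Y) = Σ_y P(y)·H(X|Y=y):
  Y=0: P(Y=0) = 0.531, P(X|Y=0) = (242/531, 289/531) → H(X|Y=0) = 0.99434
  Y=1: P(Y=1) = 0.234, P(X|Y=1) = (2/117, 115/117) → H(X|Y=1) = 0.12480
  Y=2: P(Y=2) = 0.235, P(X|Y=2) = (134/235, 101/235) → H(X|Y=2) = 0.98573
H(X|Y) = 0.531·0.99434 + 0.234·0.12480 + 0.235·0.98573 = 0.78884 bits

I(X;Y) = H(X) - H(X|Y) = 0.95804 - 0.78884 = 0.1692 bits

Cross-check via I(X;Y) = H(X) + H(Y) - H(X,Y): computing H(Y) from the column sums and H(X,Y) from the 6 cells in the same way gives H(Y) = 1.46622 bits and H(X,Y) = 2.25507 bits, so
I(X;Y) = 0.95804 + 1.46622 - 2.25507 = 0.1692 bits ✓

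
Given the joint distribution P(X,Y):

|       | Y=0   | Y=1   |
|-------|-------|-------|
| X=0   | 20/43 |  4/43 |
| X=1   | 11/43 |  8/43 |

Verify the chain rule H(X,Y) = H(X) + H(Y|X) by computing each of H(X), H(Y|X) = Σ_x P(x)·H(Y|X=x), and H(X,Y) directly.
H(X) = 0.9902 bits, H(Y|X) = 0.7967 bits, H(X,Y) = 1.7869 bits

Marginal of X (row sums):
  P(X=0) = 20/43 + 4/43 = 24/43
  P(X=1) = 11/43 + 8/43 = 19/43
H(X) = -[(24/43)·log₂(24/43) + (19/43)·log₂(19/43)]
  = 0.46956 + 0.52066 = 0.9902 bits

H(Y|X) = Σ_x P(x)·H(Y|X=x):
  X=0: P(X=0) = 24/43, P(Y|X=0) = (5/6, 1/6) → H(Y|X=0) = 0.65002
  X=1: P(X=1) = 19/43, P(Y|X=1) = (11/19, 8/19) → H(Y|X=1) = 0.98194
H(Y|X) = (24/43)·0.65002 + (19/43)·0.98194 = 0.7967 bits

H(X,Y) = -Σ_{x,y} P(x,y) log₂ P(x,y). Per-cell terms -P(x,y)·log₂P(x,y):
  X=0: 0.51364, 0.31872
  X=1: 0.50314, 0.45140
Sum of the 4 terms: H(X,Y) = 1.7869 bits

Chain rule check:
  H(X) + H(Y|X) = 0.9902 + 0.7967 = 1.7869 bits
  H(X,Y) = 1.7869 bits
✓ Chain rule verified.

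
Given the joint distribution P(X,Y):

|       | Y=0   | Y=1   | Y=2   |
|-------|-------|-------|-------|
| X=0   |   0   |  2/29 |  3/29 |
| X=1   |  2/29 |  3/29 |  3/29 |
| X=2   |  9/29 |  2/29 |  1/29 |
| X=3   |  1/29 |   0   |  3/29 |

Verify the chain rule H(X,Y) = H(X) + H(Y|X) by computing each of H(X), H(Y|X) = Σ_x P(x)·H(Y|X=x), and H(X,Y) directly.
H(X) = 1.8708 bits, H(Y|X) = 1.1407 bits, H(X,Y) = 3.0115 bits

Marginal of X (row sums):
  P(X=0) = 0 + 2/29 + 3/29 = 5/29
  P(X=1) = 2/29 + 3/29 + 3/29 = 8/29
  P(X=2) = 9/29 + 2/29 + 1/29 = 12/29
  P(X=3) = 1/29 + 0 + 3/29 = 4/29
H(X) = -[(5/29)·log₂(5/29) + (8/29)·log₂(8/29) + (12/29)·log₂(12/29) + (4/29)·log₂(4/29)]
  = 0.43725 + 0.51255 + 0.52677 + 0.39420 = 1.8708 bits

H(Y|X) = Σ_x P(x)·H(Y|X=x):
  X=0: P(X=0) = 5/29, P(Y|X=0) = (0, 2/5, 3/5) → H(Y|X=0) = 0.97095
  X=1: P(X=1) = 8/29, P(Y|X=1) = (1/4, 3/8, 3/8) → H(Y|X=1) = 1.56128
  X=2: P(X=2) = 12/29, P(Y|X=2) = (3/4, 1/6, 1/12) → H(Y|X=2) = 1.04085
  X=3: P(X=3) = 4/29, P(Y|X=3) = (1/4, 0, 3/4) → H(Y|X=3) = 0.81128
H(Y|X) = (5/29)·0.97095 + (8/29)·1.56128 + (12/29)·1.04085 + (4/29)·0.81128 = 1.1407 bits

H(X,Y) = -Σ_{x,y} P(x,y) log₂ P(x,y). Per-cell terms -P(x,y)·log₂P(x,y):
  X=0: 0.00000, 0.26607, 0.33859
  X=1: 0.26607, 0.33859, 0.33859
  X=2: 0.52388, 0.26607, 0.16752
  X=3: 0.16752, 0.00000, 0.33859
  (cells with P = 0 contribute 0)
Sum of the 12 terms: H(X,Y) = 3.0115 bits

Chain rule check:
  H(X) + H(Y|X) = 1.8708 + 1.1407 = 3.0115 bits
  H(X,Y) = 3.0115 bits
✓ Chain rule verified.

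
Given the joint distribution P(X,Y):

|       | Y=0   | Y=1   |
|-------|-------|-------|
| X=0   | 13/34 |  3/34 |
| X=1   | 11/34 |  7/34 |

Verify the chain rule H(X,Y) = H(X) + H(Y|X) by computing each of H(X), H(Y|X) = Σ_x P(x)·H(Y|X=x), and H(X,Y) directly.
H(X) = 0.9975 bits, H(Y|X) = 0.8380 bits, H(X,Y) = 1.8355 bits

Marginal of X (row sums):
  P(X=0) = 13/34 + 3/34 = 8/17
  P(X=1) = 11/34 + 7/34 = 9/17
H(X) = -[(8/17)·log₂(8/17) + (9/17)·log₂(9/17)]
  = 0.51175 + 0.48576 = 0.9975 bits

H(Y|X) = Σ_x P(x)·H(Y|X=x):
  X=0: P(X=0) = 8/17, P(Y|X=0) = (13/16, 3/16) → H(Y|X=0) = 0.69621
  X=1: P(X=1) = 9/17, P(Y|X=1) = (11/18, 7/18) → H(Y|X=1) = 0.96408
H(Y|X) = (8/17)·0.69621 + (9/17)·0.96408 = 0.8380 bits

H(X,Y) = -Σ_{x,y} P(x,y) log₂ P(x,y). Per-cell terms -P(x,y)·log₂P(x,y):
  X=0: 0.53033, 0.30904
  X=1: 0.52672, 0.46943
Sum of the 4 terms: H(X,Y) = 1.8355 bits

Chain rule check:
  H(X) + H(Y|X) = 0.9975 + 0.8380 = 1.8355 bits
  H(X,Y) = 1.8355 bits
✓ Chain rule verified.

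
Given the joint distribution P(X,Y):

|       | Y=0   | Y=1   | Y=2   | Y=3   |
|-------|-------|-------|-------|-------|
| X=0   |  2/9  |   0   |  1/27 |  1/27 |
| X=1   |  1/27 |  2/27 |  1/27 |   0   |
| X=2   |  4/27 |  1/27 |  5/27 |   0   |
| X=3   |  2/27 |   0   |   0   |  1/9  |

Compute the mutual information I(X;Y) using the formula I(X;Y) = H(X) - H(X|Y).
0.5524 bits

I(X;Y) = H(X) - H(X|Y)

Marginal of X (row sums):
  P(X=0) = 2/9 + 0 + 1/27 + 1/27 = 8/27
  P(X=1) = 1/27 + 2/27 + 1/27 + 0 = 4/27
  P(X=2) = 4/27 + 1/27 + 5/27 + 0 = 10/27
  P(X=3) = 2/27 + 0 + 0 + 1/9 = 5/27
H(X) = -[(8/27)·log₂(8/27) + (4/27)·log₂(4/27) + (10/27)·log₂(10/27) + (5/27)·log₂(5/27)]
  = 0.519967 + 0.408131 + 0.530726 + 0.450548 = 1.909372 bits

Marginal of Y (column sums):
  P(Y=0) = 2/9 + 1/27 + 4/27 + 2/27 = 13/27
  P(Y=1) = 0 + 2/27 + 1/27 + 0 = 1/9
  P(Y=2) = 1/27 + 1/27 + 5/27 + 0 = 7/27
  P(Y=3) = 1/27 + 0 + 0 + 1/9 = 4/27
H(X|Y) = Σ_y P(y)·H(X|Y=y):
  Y=0: P(Y=0) = 13/27, P(X|Y=0) = (6/13, 1/13, 4/13, 2/13) → H(X|Y=0) = 1.738149
  Y=1: P(Y=1) = 1/9, P(X|Y=1) = (0, 2/3, 1/3, 0) → H(X|Y=1) = 0.918296
  Y=2: P(Y=2) = 7/27, P(X|Y=2) = (1/7, 1/7, 5/7, 0) → H(X|Y=2) = 1.148835
  Y=3: P(Y=3) = 4/27, P(X|Y=3) = (1/4, 0, 0, 3/4) → H(X|Y=3) = 0.811278
H(X|Y) = (13/27)·1.738149 + (1/9)·0.918296 + (7/27)·1.148835 + (4/27)·0.811278 = 1.356955 bits

I(X;Y) = H(X) - H(X|Y) = 1.909372 - 1.356955 = 0.5524 bits

Cross-check via I(X;Y) = H(X) + H(Y) - H(X,Y): computing H(Y) from the column sums and H(X,Y) from the 16 cells in the same way gives H(Y) = 1.772958 bits and H(X,Y) = 3.129913 bits, so
I(X;Y) = 1.909372 + 1.772958 - 3.129913 = 0.5524 bits ✓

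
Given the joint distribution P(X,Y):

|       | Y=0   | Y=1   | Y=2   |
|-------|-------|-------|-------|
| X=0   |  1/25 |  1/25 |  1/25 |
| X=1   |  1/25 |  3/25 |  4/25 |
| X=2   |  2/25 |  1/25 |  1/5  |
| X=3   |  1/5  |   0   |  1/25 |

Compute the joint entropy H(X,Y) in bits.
3.1249 bits

H(X,Y) = -Σ_{x,y} P(x,y) log₂ P(x,y). Per-cell terms -P(x,y)·log₂P(x,y):
  X=0: 0.18575, 0.18575, 0.18575
  X=1: 0.18575, 0.36707, 0.42302
  X=2: 0.29151, 0.18575, 0.46439
  X=3: 0.46439, 0.00000, 0.18575
  (cells with P = 0 contribute 0)
Sum of the 12 terms: H(X,Y) = 3.1249 bits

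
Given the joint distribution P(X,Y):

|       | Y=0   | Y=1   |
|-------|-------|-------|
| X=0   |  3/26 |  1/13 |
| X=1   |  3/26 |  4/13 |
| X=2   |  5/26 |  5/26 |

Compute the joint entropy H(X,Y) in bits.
2.4416 bits

H(X,Y) = -Σ_{x,y} P(x,y) log₂ P(x,y). Per-cell terms -P(x,y)·log₂P(x,y):
  X=0: 0.3595, 0.2846
  X=1: 0.3595, 0.5232
  X=2: 0.4574, 0.4574
Sum of the 6 terms: H(X,Y) = 2.4416 bits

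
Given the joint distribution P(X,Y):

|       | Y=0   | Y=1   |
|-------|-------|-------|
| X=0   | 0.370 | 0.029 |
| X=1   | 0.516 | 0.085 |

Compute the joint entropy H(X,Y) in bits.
1.4737 bits

H(X,Y) = -Σ_{x,y} P(x,y) log₂ P(x,y). Per-cell terms -P(x,y)·log₂P(x,y):
  X=0: 0.5307, 0.1481
  X=1: 0.4926, 0.3023
Sum of the 4 terms: H(X,Y) = 1.4737 bits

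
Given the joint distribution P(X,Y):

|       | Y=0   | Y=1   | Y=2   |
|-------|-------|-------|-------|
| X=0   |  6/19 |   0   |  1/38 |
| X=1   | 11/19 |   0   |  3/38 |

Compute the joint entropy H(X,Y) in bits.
1.4089 bits

H(X,Y) = -Σ_{x,y} P(x,y) log₂ P(x,y). Per-cell terms -P(x,y)·log₂P(x,y):
  X=0: 0.5251, 0.0000, 0.1381
  X=1: 0.4565, 0.0000, 0.2892
  (cells with P = 0 contribute 0)
Sum of the 6 terms: H(X,Y) = 1.4089 bits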